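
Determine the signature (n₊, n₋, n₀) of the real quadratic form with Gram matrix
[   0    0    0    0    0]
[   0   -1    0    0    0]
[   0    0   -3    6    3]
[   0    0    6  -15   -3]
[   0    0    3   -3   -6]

Answer: (0, 3, 2)

Derivation:
step 0: pivot -1 → sign −
step 1: pivot -3 → sign −
step 2: pivot -3 → sign −
step 3: row/col 3 already zero → sign 0
step 4: row/col 4 already zero → sign 0
signature = (0, 3, 2)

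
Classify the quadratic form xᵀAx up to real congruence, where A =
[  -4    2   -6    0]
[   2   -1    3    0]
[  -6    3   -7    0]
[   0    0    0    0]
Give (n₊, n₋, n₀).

Answer: (1, 1, 2)

Derivation:
step 0: pivot -4 → sign −
step 1: pivot 2 → sign +
step 2: row/col 2 already zero → sign 0
step 3: row/col 3 already zero → sign 0
signature = (1, 1, 2)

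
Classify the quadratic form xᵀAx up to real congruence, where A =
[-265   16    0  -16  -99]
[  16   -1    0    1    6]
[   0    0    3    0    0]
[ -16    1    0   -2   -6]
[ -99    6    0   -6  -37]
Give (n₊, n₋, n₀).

step 0: pivot -265 → sign −
step 1: pivot -9/265 → sign −
step 2: pivot 3 → sign +
step 3: pivot -1 → sign −
step 4: row/col 4 already zero → sign 0
signature = (1, 3, 1)

Answer: (1, 3, 1)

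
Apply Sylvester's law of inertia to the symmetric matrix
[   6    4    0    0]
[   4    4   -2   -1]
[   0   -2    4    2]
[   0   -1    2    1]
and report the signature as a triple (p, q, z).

step 0: pivot 6 → sign +
step 1: pivot 4/3 → sign +
step 2: pivot 1 → sign +
step 3: row/col 3 already zero → sign 0
signature = (3, 0, 1)

Answer: (3, 0, 1)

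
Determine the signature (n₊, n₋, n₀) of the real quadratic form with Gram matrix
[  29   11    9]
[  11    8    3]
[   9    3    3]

Answer: (3, 0, 0)

Derivation:
step 0: pivot 29 → sign +
step 1: pivot 111/29 → sign +
step 2: pivot 6/37 → sign +
signature = (3, 0, 0)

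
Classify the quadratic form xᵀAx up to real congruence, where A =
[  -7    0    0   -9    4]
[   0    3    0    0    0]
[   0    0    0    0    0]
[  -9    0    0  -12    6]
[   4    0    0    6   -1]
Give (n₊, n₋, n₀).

step 0: pivot -7 → sign −
step 1: pivot 3 → sign +
step 2: pivot -3/7 → sign −
step 3: pivot 3 → sign +
step 4: row/col 4 already zero → sign 0
signature = (2, 2, 1)

Answer: (2, 2, 1)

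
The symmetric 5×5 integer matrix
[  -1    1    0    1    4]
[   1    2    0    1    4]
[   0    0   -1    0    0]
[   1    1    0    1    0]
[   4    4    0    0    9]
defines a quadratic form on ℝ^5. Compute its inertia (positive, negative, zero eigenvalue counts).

step 0: pivot -1 → sign −
step 1: pivot 3 → sign +
step 2: pivot -1 → sign −
step 3: pivot 2/3 → sign +
step 4: pivot 1 → sign +
signature = (3, 2, 0)

Answer: (3, 2, 0)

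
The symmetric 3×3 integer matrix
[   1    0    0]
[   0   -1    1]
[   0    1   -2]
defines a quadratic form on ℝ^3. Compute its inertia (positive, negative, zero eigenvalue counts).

Answer: (1, 2, 0)

Derivation:
step 0: pivot 1 → sign +
step 1: pivot -1 → sign −
step 2: pivot -1 → sign −
signature = (1, 2, 0)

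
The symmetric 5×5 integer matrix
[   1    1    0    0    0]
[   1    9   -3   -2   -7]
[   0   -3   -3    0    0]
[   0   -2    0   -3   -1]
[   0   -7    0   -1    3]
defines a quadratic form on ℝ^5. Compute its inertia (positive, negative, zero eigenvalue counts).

Answer: (3, 2, 0)

Derivation:
step 0: pivot 1 → sign +
step 1: pivot 8 → sign +
step 2: pivot -33/8 → sign −
step 3: pivot -37/11 → sign −
step 4: pivot 3/37 → sign +
signature = (3, 2, 0)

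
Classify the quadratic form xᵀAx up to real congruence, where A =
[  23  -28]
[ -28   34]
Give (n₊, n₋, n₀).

step 0: pivot 23 → sign +
step 1: pivot -2/23 → sign −
signature = (1, 1, 0)

Answer: (1, 1, 0)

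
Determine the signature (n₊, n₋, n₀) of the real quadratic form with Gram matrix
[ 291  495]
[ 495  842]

step 0: pivot 291 → sign +
step 1: pivot -1/97 → sign −
signature = (1, 1, 0)

Answer: (1, 1, 0)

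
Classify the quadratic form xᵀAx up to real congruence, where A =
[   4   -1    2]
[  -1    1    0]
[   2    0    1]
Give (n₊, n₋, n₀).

Answer: (2, 1, 0)

Derivation:
step 0: pivot 4 → sign +
step 1: pivot 3/4 → sign +
step 2: pivot -1/3 → sign −
signature = (2, 1, 0)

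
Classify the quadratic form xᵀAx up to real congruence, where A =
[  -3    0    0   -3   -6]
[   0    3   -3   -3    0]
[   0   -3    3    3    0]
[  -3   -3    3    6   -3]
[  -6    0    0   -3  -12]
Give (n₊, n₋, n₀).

Answer: (2, 2, 1)

Derivation:
step 0: pivot -3 → sign −
step 1: pivot 3 → sign +
step 2: pivot 6 → sign +
step 3: pivot -3/2 → sign −
step 4: row/col 4 already zero → sign 0
signature = (2, 2, 1)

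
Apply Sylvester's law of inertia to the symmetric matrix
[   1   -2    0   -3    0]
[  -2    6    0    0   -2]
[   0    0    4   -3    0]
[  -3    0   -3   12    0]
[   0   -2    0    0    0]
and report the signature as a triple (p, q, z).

Answer: (4, 1, 0)

Derivation:
step 0: pivot 1 → sign +
step 1: pivot 2 → sign +
step 2: pivot 4 → sign +
step 3: pivot -69/4 → sign −
step 4: pivot 2/23 → sign +
signature = (4, 1, 0)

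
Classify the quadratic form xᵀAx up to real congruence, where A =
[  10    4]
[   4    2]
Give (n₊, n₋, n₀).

Answer: (2, 0, 0)

Derivation:
step 0: pivot 10 → sign +
step 1: pivot 2/5 → sign +
signature = (2, 0, 0)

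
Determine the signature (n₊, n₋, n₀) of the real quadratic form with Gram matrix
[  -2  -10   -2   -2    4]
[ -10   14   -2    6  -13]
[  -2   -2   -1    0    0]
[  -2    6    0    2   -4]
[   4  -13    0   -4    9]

step 0: pivot -2 → sign −
step 1: pivot 64 → sign +
step 2: pivot -1/64 → sign −
step 3: pivot 4 → sign +
step 4: row/col 4 already zero → sign 0
signature = (2, 2, 1)

Answer: (2, 2, 1)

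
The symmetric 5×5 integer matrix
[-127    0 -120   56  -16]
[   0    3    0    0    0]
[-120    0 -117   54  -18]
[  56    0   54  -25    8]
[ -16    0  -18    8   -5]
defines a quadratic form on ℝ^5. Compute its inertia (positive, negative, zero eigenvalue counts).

Answer: (2, 3, 0)

Derivation:
step 0: pivot -127 → sign −
step 1: pivot 3 → sign +
step 2: pivot -459/127 → sign −
step 3: pivot 1/51 → sign +
step 4: pivot -1 → sign −
signature = (2, 3, 0)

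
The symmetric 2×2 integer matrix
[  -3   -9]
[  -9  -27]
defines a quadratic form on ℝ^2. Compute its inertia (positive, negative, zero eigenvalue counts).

step 0: pivot -3 → sign −
step 1: row/col 1 already zero → sign 0
signature = (0, 1, 1)

Answer: (0, 1, 1)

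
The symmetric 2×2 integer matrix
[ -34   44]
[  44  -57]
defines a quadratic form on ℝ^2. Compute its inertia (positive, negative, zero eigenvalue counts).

step 0: pivot -34 → sign −
step 1: pivot -1/17 → sign −
signature = (0, 2, 0)

Answer: (0, 2, 0)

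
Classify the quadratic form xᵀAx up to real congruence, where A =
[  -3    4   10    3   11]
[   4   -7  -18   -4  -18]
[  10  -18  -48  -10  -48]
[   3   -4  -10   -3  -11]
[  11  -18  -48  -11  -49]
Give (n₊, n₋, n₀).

Answer: (1, 3, 1)

Derivation:
step 0: pivot -3 → sign −
step 1: pivot -5/3 → sign −
step 2: pivot -8/5 → sign −
step 3: pivot 1/2 → sign +
step 4: row/col 4 already zero → sign 0
signature = (1, 3, 1)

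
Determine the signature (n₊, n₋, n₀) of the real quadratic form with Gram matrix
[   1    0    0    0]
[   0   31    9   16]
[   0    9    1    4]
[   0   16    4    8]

Answer: (2, 1, 1)

Derivation:
step 0: pivot 1 → sign +
step 1: pivot 31 → sign +
step 2: pivot -50/31 → sign −
step 3: row/col 3 already zero → sign 0
signature = (2, 1, 1)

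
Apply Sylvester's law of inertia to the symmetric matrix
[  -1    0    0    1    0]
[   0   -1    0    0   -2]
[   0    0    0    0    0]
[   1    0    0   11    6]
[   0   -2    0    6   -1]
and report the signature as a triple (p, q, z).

Answer: (1, 2, 2)

Derivation:
step 0: pivot -1 → sign −
step 1: pivot -1 → sign −
step 2: pivot 12 → sign +
step 3: row/col 3 already zero → sign 0
step 4: row/col 4 already zero → sign 0
signature = (1, 2, 2)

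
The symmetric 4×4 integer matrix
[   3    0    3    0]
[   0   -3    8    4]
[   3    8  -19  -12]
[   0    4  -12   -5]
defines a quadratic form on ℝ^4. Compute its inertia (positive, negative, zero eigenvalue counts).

Answer: (2, 2, 0)

Derivation:
step 0: pivot 3 → sign +
step 1: pivot -3 → sign −
step 2: pivot -2/3 → sign −
step 3: pivot 3 → sign +
signature = (2, 2, 0)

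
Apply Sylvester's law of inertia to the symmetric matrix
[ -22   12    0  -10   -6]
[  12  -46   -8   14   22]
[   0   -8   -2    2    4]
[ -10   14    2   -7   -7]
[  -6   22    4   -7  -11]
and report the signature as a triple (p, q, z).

Answer: (0, 5, 0)

Derivation:
step 0: pivot -22 → sign −
step 1: pivot -434/11 → sign −
step 2: pivot -82/217 → sign −
step 3: pivot -17/41 → sign −
step 4: pivot -6/17 → sign −
signature = (0, 5, 0)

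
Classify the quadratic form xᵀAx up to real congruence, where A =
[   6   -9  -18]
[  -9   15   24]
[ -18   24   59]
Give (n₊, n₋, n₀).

Answer: (2, 1, 0)

Derivation:
step 0: pivot 6 → sign +
step 1: pivot 3/2 → sign +
step 2: pivot -1 → sign −
signature = (2, 1, 0)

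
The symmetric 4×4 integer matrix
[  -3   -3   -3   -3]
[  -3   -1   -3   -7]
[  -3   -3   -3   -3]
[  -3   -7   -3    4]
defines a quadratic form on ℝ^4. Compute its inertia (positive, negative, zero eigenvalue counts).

step 0: pivot -3 → sign −
step 1: pivot 2 → sign +
step 2: pivot -1 → sign −
step 3: row/col 3 already zero → sign 0
signature = (1, 2, 1)

Answer: (1, 2, 1)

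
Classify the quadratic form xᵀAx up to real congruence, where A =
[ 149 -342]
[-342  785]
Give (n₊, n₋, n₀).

step 0: pivot 149 → sign +
step 1: pivot 1/149 → sign +
signature = (2, 0, 0)

Answer: (2, 0, 0)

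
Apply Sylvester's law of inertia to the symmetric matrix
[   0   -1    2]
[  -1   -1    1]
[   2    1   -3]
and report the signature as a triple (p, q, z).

step 0: pivot -1 → sign −
step 1: pivot 1 → sign +
step 2: pivot -3 → sign −
signature = (1, 2, 0)

Answer: (1, 2, 0)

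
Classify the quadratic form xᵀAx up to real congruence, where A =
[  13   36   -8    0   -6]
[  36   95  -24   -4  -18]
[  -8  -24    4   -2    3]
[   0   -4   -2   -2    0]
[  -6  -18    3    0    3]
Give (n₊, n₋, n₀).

step 0: pivot 13 → sign +
step 1: pivot -61/13 → sign −
step 2: pivot -12/61 → sign −
step 3: pivot 7/3 → sign +
step 4: pivot -3/14 → sign −
signature = (2, 3, 0)

Answer: (2, 3, 0)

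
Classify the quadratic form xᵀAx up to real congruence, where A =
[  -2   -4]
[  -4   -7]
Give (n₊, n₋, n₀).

step 0: pivot -2 → sign −
step 1: pivot 1 → sign +
signature = (1, 1, 0)

Answer: (1, 1, 0)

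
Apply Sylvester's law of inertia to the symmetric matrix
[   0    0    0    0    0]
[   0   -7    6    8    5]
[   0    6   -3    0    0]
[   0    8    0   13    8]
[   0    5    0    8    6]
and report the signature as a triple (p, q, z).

Answer: (3, 1, 1)

Derivation:
step 0: pivot -7 → sign −
step 1: pivot 15/7 → sign +
step 2: pivot 1/5 → sign +
step 3: pivot 1 → sign +
step 4: row/col 4 already zero → sign 0
signature = (3, 1, 1)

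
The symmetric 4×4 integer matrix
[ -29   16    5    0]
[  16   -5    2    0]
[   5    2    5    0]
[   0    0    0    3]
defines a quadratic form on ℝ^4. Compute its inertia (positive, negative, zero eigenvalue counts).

step 0: pivot -29 → sign −
step 1: pivot 111/29 → sign +
step 2: pivot -2/37 → sign −
step 3: pivot 3 → sign +
signature = (2, 2, 0)

Answer: (2, 2, 0)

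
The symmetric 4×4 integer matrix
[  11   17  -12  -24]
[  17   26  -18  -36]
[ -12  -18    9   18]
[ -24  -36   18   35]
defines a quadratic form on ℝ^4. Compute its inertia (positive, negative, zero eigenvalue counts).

step 0: pivot 11 → sign +
step 1: pivot -3/11 → sign −
step 2: pivot -3 → sign −
step 3: pivot -1 → sign −
signature = (1, 3, 0)

Answer: (1, 3, 0)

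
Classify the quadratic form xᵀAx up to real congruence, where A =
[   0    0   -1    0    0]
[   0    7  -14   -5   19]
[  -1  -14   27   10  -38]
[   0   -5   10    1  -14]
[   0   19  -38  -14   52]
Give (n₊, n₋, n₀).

step 0: pivot 7 → sign +
step 1: pivot -1 → sign −
step 2: pivot 1 → sign +
step 3: pivot -18/7 → sign −
step 4: pivot 1/2 → sign +
signature = (3, 2, 0)

Answer: (3, 2, 0)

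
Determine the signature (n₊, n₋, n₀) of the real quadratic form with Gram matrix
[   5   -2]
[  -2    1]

Answer: (2, 0, 0)

Derivation:
step 0: pivot 5 → sign +
step 1: pivot 1/5 → sign +
signature = (2, 0, 0)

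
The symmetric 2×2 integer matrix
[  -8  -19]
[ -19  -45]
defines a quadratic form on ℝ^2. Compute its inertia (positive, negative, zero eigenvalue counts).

Answer: (1, 1, 0)

Derivation:
step 0: pivot -8 → sign −
step 1: pivot 1/8 → sign +
signature = (1, 1, 0)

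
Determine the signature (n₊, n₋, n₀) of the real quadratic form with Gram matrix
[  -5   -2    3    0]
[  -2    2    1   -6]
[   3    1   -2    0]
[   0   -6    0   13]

Answer: (2, 2, 0)

Derivation:
step 0: pivot -5 → sign −
step 1: pivot 14/5 → sign +
step 2: pivot -3/14 → sign −
step 3: pivot 1 → sign +
signature = (2, 2, 0)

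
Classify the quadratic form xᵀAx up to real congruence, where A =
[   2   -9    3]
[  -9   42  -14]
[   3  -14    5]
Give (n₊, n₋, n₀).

Answer: (3, 0, 0)

Derivation:
step 0: pivot 2 → sign +
step 1: pivot 3/2 → sign +
step 2: pivot 1/3 → sign +
signature = (3, 0, 0)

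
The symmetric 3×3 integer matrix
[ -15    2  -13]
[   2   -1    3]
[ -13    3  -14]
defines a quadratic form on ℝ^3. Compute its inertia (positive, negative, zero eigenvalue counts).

step 0: pivot -15 → sign −
step 1: pivot -11/15 → sign −
step 2: pivot -6/11 → sign −
signature = (0, 3, 0)

Answer: (0, 3, 0)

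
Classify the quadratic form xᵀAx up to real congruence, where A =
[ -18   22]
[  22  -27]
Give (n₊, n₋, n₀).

step 0: pivot -18 → sign −
step 1: pivot -1/9 → sign −
signature = (0, 2, 0)

Answer: (0, 2, 0)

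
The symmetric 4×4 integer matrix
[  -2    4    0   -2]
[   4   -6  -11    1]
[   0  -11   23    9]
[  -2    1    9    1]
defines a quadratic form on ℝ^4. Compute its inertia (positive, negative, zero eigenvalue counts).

Answer: (1, 2, 1)

Derivation:
step 0: pivot -2 → sign −
step 1: pivot 2 → sign +
step 2: pivot -75/2 → sign −
step 3: row/col 3 already zero → sign 0
signature = (1, 2, 1)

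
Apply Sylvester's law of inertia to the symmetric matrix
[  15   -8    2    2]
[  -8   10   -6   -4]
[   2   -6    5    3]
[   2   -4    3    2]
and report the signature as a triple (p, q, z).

step 0: pivot 15 → sign +
step 1: pivot 86/15 → sign +
step 2: pivot 21/43 → sign +
step 3: pivot 1/7 → sign +
signature = (4, 0, 0)

Answer: (4, 0, 0)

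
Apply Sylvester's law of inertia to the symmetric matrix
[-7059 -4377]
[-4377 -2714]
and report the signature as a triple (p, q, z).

step 0: pivot -7059 → sign −
step 1: pivot 1/2353 → sign +
signature = (1, 1, 0)

Answer: (1, 1, 0)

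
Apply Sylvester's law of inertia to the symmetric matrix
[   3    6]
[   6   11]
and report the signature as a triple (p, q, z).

step 0: pivot 3 → sign +
step 1: pivot -1 → sign −
signature = (1, 1, 0)

Answer: (1, 1, 0)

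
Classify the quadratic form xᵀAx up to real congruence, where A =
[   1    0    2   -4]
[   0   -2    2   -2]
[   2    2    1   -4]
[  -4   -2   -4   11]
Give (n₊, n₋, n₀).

Answer: (2, 2, 0)

Derivation:
step 0: pivot 1 → sign +
step 1: pivot -2 → sign −
step 2: pivot -1 → sign −
step 3: pivot 1 → sign +
signature = (2, 2, 0)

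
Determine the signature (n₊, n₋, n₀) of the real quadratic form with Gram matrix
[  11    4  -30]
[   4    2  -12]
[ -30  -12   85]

step 0: pivot 11 → sign +
step 1: pivot 6/11 → sign +
step 2: pivot 1 → sign +
signature = (3, 0, 0)

Answer: (3, 0, 0)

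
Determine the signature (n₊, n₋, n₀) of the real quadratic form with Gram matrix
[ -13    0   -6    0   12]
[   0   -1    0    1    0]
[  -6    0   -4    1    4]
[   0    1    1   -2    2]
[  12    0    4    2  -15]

Answer: (1, 4, 0)

Derivation:
step 0: pivot -13 → sign −
step 1: pivot -1 → sign −
step 2: pivot -16/13 → sign −
step 3: pivot -3/16 → sign −
step 4: pivot 1 → sign +
signature = (1, 4, 0)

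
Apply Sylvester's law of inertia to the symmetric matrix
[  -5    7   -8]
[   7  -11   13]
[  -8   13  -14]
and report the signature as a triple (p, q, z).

step 0: pivot -5 → sign −
step 1: pivot -6/5 → sign −
step 2: pivot 3/2 → sign +
signature = (1, 2, 0)

Answer: (1, 2, 0)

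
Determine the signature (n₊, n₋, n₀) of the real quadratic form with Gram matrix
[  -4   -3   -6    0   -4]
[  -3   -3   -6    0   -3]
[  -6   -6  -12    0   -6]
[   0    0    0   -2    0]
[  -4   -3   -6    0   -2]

Answer: (1, 3, 1)

Derivation:
step 0: pivot -4 → sign −
step 1: pivot -3/4 → sign −
step 2: pivot -2 → sign −
step 3: pivot 2 → sign +
step 4: row/col 4 already zero → sign 0
signature = (1, 3, 1)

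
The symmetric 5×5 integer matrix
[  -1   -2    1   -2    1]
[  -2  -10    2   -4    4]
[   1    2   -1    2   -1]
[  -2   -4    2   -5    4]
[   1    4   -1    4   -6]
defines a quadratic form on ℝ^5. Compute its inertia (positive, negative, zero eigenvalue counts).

Answer: (0, 4, 1)

Derivation:
step 0: pivot -1 → sign −
step 1: pivot -6 → sign −
step 2: pivot -1 → sign −
step 3: pivot -1/3 → sign −
step 4: row/col 4 already zero → sign 0
signature = (0, 4, 1)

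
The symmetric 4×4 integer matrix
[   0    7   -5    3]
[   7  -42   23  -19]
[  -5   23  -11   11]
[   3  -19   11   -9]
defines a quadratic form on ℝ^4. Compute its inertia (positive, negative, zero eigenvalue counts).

step 0: pivot -42 → sign −
step 1: pivot 7/6 → sign +
step 2: pivot 3/7 → sign +
step 3: pivot -6/7 → sign −
signature = (2, 2, 0)

Answer: (2, 2, 0)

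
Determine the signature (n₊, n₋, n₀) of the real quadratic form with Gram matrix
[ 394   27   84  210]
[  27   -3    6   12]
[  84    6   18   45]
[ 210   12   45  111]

step 0: pivot 394 → sign +
step 1: pivot -1911/394 → sign −
step 2: pivot 66/637 → sign +
step 3: pivot 3/22 → sign +
signature = (3, 1, 0)

Answer: (3, 1, 0)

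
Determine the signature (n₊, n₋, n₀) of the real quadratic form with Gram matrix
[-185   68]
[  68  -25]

Answer: (0, 2, 0)

Derivation:
step 0: pivot -185 → sign −
step 1: pivot -1/185 → sign −
signature = (0, 2, 0)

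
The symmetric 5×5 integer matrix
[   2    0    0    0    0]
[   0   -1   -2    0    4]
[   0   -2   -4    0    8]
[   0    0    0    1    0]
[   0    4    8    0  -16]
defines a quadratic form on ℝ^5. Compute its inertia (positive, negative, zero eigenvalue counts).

step 0: pivot 2 → sign +
step 1: pivot -1 → sign −
step 2: pivot 1 → sign +
step 3: row/col 3 already zero → sign 0
step 4: row/col 4 already zero → sign 0
signature = (2, 1, 2)

Answer: (2, 1, 2)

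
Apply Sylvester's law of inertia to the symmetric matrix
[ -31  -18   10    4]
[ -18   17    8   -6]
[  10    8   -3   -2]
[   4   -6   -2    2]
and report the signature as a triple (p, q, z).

step 0: pivot -31 → sign −
step 1: pivot 851/31 → sign +
step 2: pivot 43/851 → sign +
step 3: pivot -2/43 → sign −
signature = (2, 2, 0)

Answer: (2, 2, 0)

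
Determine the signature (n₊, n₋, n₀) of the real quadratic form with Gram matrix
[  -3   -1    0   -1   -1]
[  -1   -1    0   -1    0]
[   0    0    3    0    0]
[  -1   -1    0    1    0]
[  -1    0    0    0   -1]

step 0: pivot -3 → sign −
step 1: pivot -2/3 → sign −
step 2: pivot 3 → sign +
step 3: pivot 2 → sign +
step 4: pivot -1/2 → sign −
signature = (2, 3, 0)

Answer: (2, 3, 0)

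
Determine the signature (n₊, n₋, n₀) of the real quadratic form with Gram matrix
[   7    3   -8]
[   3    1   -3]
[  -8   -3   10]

step 0: pivot 7 → sign +
step 1: pivot -2/7 → sign −
step 2: pivot 3/2 → sign +
signature = (2, 1, 0)

Answer: (2, 1, 0)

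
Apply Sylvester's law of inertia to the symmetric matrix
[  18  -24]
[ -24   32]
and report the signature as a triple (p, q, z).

Answer: (1, 0, 1)

Derivation:
step 0: pivot 18 → sign +
step 1: row/col 1 already zero → sign 0
signature = (1, 0, 1)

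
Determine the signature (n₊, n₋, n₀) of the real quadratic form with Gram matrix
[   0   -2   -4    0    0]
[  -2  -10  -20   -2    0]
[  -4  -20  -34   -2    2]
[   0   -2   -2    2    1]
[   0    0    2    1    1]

Answer: (4, 1, 0)

Derivation:
step 0: pivot -10 → sign −
step 1: pivot 2/5 → sign +
step 2: pivot 6 → sign +
step 3: pivot 4/3 → sign +
step 4: pivot 1/4 → sign +
signature = (4, 1, 0)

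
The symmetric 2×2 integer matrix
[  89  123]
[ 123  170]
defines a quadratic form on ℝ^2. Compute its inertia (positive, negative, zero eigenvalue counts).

Answer: (2, 0, 0)

Derivation:
step 0: pivot 89 → sign +
step 1: pivot 1/89 → sign +
signature = (2, 0, 0)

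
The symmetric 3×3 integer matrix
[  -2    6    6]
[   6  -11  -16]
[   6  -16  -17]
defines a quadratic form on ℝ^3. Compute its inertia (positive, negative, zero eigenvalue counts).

Answer: (2, 1, 0)

Derivation:
step 0: pivot -2 → sign −
step 1: pivot 7 → sign +
step 2: pivot 3/7 → sign +
signature = (2, 1, 0)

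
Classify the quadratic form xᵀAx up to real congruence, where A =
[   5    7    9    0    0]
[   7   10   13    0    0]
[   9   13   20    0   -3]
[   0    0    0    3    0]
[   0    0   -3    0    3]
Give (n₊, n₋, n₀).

step 0: pivot 5 → sign +
step 1: pivot 1/5 → sign +
step 2: pivot 3 → sign +
step 3: pivot 3 → sign +
step 4: row/col 4 already zero → sign 0
signature = (4, 0, 1)

Answer: (4, 0, 1)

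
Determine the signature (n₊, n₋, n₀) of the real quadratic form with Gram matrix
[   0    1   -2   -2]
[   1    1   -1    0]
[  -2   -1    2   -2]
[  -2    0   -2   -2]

step 0: pivot 1 → sign +
step 1: pivot -1 → sign −
step 2: pivot 2 → sign +
step 3: pivot 2 → sign +
signature = (3, 1, 0)

Answer: (3, 1, 0)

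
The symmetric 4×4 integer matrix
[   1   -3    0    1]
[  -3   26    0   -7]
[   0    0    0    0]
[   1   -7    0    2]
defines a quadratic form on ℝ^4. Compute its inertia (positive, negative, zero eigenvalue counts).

step 0: pivot 1 → sign +
step 1: pivot 17 → sign +
step 2: pivot 1/17 → sign +
step 3: row/col 3 already zero → sign 0
signature = (3, 0, 1)

Answer: (3, 0, 1)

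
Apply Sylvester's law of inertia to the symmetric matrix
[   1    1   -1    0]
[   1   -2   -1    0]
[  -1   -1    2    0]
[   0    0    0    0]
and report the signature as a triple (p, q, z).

Answer: (2, 1, 1)

Derivation:
step 0: pivot 1 → sign +
step 1: pivot -3 → sign −
step 2: pivot 1 → sign +
step 3: row/col 3 already zero → sign 0
signature = (2, 1, 1)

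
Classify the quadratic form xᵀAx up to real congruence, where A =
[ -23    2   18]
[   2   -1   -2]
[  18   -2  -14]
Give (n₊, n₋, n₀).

step 0: pivot -23 → sign −
step 1: pivot -19/23 → sign −
step 2: pivot 6/19 → sign +
signature = (1, 2, 0)

Answer: (1, 2, 0)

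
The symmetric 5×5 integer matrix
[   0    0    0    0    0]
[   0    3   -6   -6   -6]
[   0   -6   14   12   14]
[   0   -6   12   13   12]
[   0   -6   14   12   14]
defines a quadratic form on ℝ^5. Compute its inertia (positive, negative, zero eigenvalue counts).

step 0: pivot 3 → sign +
step 1: pivot 2 → sign +
step 2: pivot 1 → sign +
step 3: row/col 3 already zero → sign 0
step 4: row/col 4 already zero → sign 0
signature = (3, 0, 2)

Answer: (3, 0, 2)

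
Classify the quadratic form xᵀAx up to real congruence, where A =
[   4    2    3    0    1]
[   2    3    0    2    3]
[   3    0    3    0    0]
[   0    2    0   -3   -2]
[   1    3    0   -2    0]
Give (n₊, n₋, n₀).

step 0: pivot 4 → sign +
step 1: pivot 2 → sign +
step 2: pivot -3/8 → sign −
step 3: pivot 1 → sign +
step 4: row/col 4 already zero → sign 0
signature = (3, 1, 1)

Answer: (3, 1, 1)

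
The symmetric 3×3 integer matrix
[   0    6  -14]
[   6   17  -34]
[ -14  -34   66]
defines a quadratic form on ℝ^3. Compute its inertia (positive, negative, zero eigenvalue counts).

Answer: (1, 2, 0)

Derivation:
step 0: pivot 17 → sign +
step 1: pivot -36/17 → sign −
step 2: pivot -1/9 → sign −
signature = (1, 2, 0)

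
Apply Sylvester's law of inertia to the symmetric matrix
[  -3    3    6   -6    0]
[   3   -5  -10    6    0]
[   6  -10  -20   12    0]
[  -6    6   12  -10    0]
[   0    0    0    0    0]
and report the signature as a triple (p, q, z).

step 0: pivot -3 → sign −
step 1: pivot -2 → sign −
step 2: pivot 2 → sign +
step 3: row/col 3 already zero → sign 0
step 4: row/col 4 already zero → sign 0
signature = (1, 2, 2)

Answer: (1, 2, 2)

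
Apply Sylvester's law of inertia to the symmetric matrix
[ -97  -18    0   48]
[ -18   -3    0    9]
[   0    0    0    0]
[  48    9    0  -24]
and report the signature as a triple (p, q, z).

Answer: (1, 2, 1)

Derivation:
step 0: pivot -97 → sign −
step 1: pivot 33/97 → sign +
step 2: pivot -3/11 → sign −
step 3: row/col 3 already zero → sign 0
signature = (1, 2, 1)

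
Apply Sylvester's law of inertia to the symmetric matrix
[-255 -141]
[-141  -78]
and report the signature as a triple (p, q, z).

Answer: (0, 2, 0)

Derivation:
step 0: pivot -255 → sign −
step 1: pivot -3/85 → sign −
signature = (0, 2, 0)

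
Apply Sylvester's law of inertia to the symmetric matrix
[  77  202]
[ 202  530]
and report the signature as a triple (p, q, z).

step 0: pivot 77 → sign +
step 1: pivot 6/77 → sign +
signature = (2, 0, 0)

Answer: (2, 0, 0)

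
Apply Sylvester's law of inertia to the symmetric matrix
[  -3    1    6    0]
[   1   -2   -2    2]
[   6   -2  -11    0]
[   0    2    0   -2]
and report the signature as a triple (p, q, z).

Answer: (2, 2, 0)

Derivation:
step 0: pivot -3 → sign −
step 1: pivot -5/3 → sign −
step 2: pivot 1 → sign +
step 3: pivot 2/5 → sign +
signature = (2, 2, 0)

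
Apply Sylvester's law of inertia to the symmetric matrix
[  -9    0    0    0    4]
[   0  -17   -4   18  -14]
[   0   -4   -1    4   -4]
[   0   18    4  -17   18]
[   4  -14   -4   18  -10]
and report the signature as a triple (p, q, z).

Answer: (1, 4, 0)

Derivation:
step 0: pivot -9 → sign −
step 1: pivot -17 → sign −
step 2: pivot -1/17 → sign −
step 3: pivot 3 → sign +
step 4: pivot -2/9 → sign −
signature = (1, 4, 0)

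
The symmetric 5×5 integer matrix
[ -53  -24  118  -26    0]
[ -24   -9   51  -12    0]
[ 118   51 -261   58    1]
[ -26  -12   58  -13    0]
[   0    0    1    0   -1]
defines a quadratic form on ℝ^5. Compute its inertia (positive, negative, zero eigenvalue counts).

step 0: pivot -53 → sign −
step 1: pivot 99/53 → sign +
step 2: pivot -16/11 → sign −
step 3: pivot -1/4 → sign −
step 4: pivot -1/4 → sign −
signature = (1, 4, 0)

Answer: (1, 4, 0)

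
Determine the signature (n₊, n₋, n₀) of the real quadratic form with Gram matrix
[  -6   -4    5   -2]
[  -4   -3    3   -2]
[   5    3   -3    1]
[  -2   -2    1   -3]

step 0: pivot -6 → sign −
step 1: pivot -1/3 → sign −
step 2: pivot 3/2 → sign +
step 3: pivot -1 → sign −
signature = (1, 3, 0)

Answer: (1, 3, 0)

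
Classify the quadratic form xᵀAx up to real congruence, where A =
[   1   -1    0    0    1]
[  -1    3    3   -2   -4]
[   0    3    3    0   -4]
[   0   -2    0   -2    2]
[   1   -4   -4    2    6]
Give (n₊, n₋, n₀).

Answer: (4, 1, 0)

Derivation:
step 0: pivot 1 → sign +
step 1: pivot 2 → sign +
step 2: pivot -3/2 → sign −
step 3: pivot 2 → sign +
step 4: pivot 2/3 → sign +
signature = (4, 1, 0)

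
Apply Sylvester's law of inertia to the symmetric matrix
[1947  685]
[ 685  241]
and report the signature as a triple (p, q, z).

step 0: pivot 1947 → sign +
step 1: pivot 2/1947 → sign +
signature = (2, 0, 0)

Answer: (2, 0, 0)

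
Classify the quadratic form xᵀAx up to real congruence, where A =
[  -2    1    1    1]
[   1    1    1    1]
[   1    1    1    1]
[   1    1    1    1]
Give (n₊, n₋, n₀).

step 0: pivot -2 → sign −
step 1: pivot 3/2 → sign +
step 2: row/col 2 already zero → sign 0
step 3: row/col 3 already zero → sign 0
signature = (1, 1, 2)

Answer: (1, 1, 2)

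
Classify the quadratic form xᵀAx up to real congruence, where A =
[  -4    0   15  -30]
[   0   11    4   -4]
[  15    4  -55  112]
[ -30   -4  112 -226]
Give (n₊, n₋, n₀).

step 0: pivot -4 → sign −
step 1: pivot 11 → sign +
step 2: pivot -9/44 → sign −
step 3: pivot 2 → sign +
signature = (2, 2, 0)

Answer: (2, 2, 0)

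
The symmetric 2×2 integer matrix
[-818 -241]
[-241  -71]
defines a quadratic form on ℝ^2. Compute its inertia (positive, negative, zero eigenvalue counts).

step 0: pivot -818 → sign −
step 1: pivot 3/818 → sign +
signature = (1, 1, 0)

Answer: (1, 1, 0)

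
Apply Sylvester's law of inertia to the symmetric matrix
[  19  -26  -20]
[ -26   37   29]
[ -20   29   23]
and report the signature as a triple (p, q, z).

step 0: pivot 19 → sign +
step 1: pivot 27/19 → sign +
step 2: pivot 2/27 → sign +
signature = (3, 0, 0)

Answer: (3, 0, 0)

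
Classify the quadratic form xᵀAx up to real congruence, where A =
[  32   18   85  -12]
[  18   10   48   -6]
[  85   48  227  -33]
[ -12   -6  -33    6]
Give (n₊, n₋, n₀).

step 0: pivot 32 → sign +
step 1: pivot -1/8 → sign −
step 2: pivot 3/2 → sign +
step 3: pivot 6 → sign +
signature = (3, 1, 0)

Answer: (3, 1, 0)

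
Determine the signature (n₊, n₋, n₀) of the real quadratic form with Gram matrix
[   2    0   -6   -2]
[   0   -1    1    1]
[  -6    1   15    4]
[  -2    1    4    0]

Answer: (1, 3, 0)

Derivation:
step 0: pivot 2 → sign +
step 1: pivot -1 → sign −
step 2: pivot -2 → sign −
step 3: pivot -1/2 → sign −
signature = (1, 3, 0)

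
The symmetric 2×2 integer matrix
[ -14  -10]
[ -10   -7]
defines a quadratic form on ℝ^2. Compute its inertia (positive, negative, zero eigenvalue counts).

step 0: pivot -14 → sign −
step 1: pivot 1/7 → sign +
signature = (1, 1, 0)

Answer: (1, 1, 0)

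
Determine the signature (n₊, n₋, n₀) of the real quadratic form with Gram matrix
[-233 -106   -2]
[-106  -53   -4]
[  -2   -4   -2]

step 0: pivot -233 → sign −
step 1: pivot -1113/233 → sign −
step 2: pivot 6/371 → sign +
signature = (1, 2, 0)

Answer: (1, 2, 0)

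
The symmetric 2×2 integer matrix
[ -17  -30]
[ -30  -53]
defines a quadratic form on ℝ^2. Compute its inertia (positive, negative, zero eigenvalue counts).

Answer: (0, 2, 0)

Derivation:
step 0: pivot -17 → sign −
step 1: pivot -1/17 → sign −
signature = (0, 2, 0)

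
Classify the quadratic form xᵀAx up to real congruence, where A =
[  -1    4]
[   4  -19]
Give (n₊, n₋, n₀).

step 0: pivot -1 → sign −
step 1: pivot -3 → sign −
signature = (0, 2, 0)

Answer: (0, 2, 0)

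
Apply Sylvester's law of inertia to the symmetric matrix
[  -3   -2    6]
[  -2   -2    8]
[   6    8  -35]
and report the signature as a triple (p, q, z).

Answer: (1, 2, 0)

Derivation:
step 0: pivot -3 → sign −
step 1: pivot -2/3 → sign −
step 2: pivot 1 → sign +
signature = (1, 2, 0)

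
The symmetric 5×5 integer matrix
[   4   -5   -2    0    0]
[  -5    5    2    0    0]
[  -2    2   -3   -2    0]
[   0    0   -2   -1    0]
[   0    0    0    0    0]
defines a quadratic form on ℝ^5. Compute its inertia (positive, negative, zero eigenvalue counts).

step 0: pivot 4 → sign +
step 1: pivot -5/4 → sign −
step 2: pivot -19/5 → sign −
step 3: pivot 1/19 → sign +
step 4: row/col 4 already zero → sign 0
signature = (2, 2, 1)

Answer: (2, 2, 1)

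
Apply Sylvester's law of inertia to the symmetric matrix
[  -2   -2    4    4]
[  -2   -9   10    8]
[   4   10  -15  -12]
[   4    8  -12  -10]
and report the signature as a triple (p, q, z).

step 0: pivot -2 → sign −
step 1: pivot -7 → sign −
step 2: pivot -13/7 → sign −
step 3: pivot 6/13 → sign +
signature = (1, 3, 0)

Answer: (1, 3, 0)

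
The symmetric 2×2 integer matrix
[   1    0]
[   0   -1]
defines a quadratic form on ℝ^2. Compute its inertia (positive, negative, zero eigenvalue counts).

Answer: (1, 1, 0)

Derivation:
step 0: pivot 1 → sign +
step 1: pivot -1 → sign −
signature = (1, 1, 0)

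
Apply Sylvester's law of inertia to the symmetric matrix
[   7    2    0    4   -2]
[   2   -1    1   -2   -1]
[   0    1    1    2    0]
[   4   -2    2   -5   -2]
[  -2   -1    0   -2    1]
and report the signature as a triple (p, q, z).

step 0: pivot 7 → sign +
step 1: pivot -11/7 → sign −
step 2: pivot 18/11 → sign +
step 3: pivot -1 → sign −
step 4: pivot 1/2 → sign +
signature = (3, 2, 0)

Answer: (3, 2, 0)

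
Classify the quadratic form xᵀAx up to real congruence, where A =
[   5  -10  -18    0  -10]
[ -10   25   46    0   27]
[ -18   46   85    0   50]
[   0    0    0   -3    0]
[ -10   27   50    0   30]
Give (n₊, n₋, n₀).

step 0: pivot 5 → sign +
step 1: pivot 5 → sign +
step 2: pivot 1/5 → sign +
step 3: pivot -3 → sign −
step 4: pivot 1/5 → sign +
signature = (4, 1, 0)

Answer: (4, 1, 0)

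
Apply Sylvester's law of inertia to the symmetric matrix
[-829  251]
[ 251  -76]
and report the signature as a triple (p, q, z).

Answer: (0, 2, 0)

Derivation:
step 0: pivot -829 → sign −
step 1: pivot -3/829 → sign −
signature = (0, 2, 0)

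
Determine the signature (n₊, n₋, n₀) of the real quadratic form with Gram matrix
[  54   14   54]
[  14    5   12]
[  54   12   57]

Answer: (3, 0, 0)

Derivation:
step 0: pivot 54 → sign +
step 1: pivot 37/27 → sign +
step 2: pivot 3/37 → sign +
signature = (3, 0, 0)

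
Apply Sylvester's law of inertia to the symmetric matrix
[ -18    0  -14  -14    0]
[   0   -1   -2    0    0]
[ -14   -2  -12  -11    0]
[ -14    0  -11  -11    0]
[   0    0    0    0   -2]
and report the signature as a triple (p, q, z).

step 0: pivot -18 → sign −
step 1: pivot -1 → sign −
step 2: pivot 26/9 → sign +
step 3: pivot -3/26 → sign −
step 4: pivot -2 → sign −
signature = (1, 4, 0)

Answer: (1, 4, 0)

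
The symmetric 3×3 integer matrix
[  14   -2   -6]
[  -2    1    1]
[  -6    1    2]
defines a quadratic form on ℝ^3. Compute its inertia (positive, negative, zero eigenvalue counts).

Answer: (2, 1, 0)

Derivation:
step 0: pivot 14 → sign +
step 1: pivot 5/7 → sign +
step 2: pivot -3/5 → sign −
signature = (2, 1, 0)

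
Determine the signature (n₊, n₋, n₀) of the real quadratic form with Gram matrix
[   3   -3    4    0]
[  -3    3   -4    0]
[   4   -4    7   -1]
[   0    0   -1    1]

Answer: (3, 0, 1)

Derivation:
step 0: pivot 3 → sign +
step 1: pivot 5/3 → sign +
step 2: pivot 2/5 → sign +
step 3: row/col 3 already zero → sign 0
signature = (3, 0, 1)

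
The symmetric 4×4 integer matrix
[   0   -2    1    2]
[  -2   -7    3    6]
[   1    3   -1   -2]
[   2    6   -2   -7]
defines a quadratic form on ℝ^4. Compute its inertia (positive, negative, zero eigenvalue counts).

Answer: (2, 2, 0)

Derivation:
step 0: pivot -7 → sign −
step 1: pivot 4/7 → sign +
step 2: pivot 1/4 → sign +
step 3: pivot -3 → sign −
signature = (2, 2, 0)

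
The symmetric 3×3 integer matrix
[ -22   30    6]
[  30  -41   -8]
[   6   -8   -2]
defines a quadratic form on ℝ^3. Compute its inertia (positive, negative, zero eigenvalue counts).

Answer: (0, 2, 1)

Derivation:
step 0: pivot -22 → sign −
step 1: pivot -1/11 → sign −
step 2: row/col 2 already zero → sign 0
signature = (0, 2, 1)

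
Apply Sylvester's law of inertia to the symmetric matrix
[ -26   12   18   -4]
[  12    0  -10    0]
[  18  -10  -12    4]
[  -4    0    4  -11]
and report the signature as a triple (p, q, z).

Answer: (1, 3, 0)

Derivation:
step 0: pivot -26 → sign −
step 1: pivot 72/13 → sign +
step 2: pivot -1/18 → sign −
step 3: pivot -3 → sign −
signature = (1, 3, 0)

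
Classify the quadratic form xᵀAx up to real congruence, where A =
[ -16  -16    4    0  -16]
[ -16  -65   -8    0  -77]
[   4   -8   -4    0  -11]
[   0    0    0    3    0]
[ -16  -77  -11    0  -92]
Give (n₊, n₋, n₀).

Answer: (1, 3, 1)

Derivation:
step 0: pivot -16 → sign −
step 1: pivot -49 → sign −
step 2: pivot -3/49 → sign −
step 3: pivot 3 → sign +
step 4: row/col 4 already zero → sign 0
signature = (1, 3, 1)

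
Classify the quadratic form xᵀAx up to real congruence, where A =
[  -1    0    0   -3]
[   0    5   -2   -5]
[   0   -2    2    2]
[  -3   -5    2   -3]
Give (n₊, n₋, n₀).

Answer: (3, 1, 0)

Derivation:
step 0: pivot -1 → sign −
step 1: pivot 5 → sign +
step 2: pivot 6/5 → sign +
step 3: pivot 1 → sign +
signature = (3, 1, 0)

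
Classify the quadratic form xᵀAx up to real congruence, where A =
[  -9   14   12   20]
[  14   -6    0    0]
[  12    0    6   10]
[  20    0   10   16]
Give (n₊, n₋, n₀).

step 0: pivot -9 → sign −
step 1: pivot 142/9 → sign +
step 2: pivot -6/71 → sign −
step 3: pivot -2/3 → sign −
signature = (1, 3, 0)

Answer: (1, 3, 0)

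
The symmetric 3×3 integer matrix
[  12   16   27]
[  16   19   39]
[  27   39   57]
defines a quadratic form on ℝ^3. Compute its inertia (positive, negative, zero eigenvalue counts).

Answer: (2, 1, 0)

Derivation:
step 0: pivot 12 → sign +
step 1: pivot -7/3 → sign −
step 2: pivot 3/28 → sign +
signature = (2, 1, 0)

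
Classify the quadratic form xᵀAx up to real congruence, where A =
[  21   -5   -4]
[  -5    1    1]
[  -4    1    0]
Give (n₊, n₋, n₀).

step 0: pivot 21 → sign +
step 1: pivot -4/21 → sign −
step 2: pivot -3/4 → sign −
signature = (1, 2, 0)

Answer: (1, 2, 0)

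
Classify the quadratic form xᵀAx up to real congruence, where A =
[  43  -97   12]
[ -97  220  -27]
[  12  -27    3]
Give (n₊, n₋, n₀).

step 0: pivot 43 → sign +
step 1: pivot 51/43 → sign +
step 2: pivot -6/17 → sign −
signature = (2, 1, 0)

Answer: (2, 1, 0)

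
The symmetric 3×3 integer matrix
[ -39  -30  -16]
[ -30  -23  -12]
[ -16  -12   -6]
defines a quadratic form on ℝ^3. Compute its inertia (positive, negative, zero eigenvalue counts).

Answer: (1, 2, 0)

Derivation:
step 0: pivot -39 → sign −
step 1: pivot 1/13 → sign +
step 2: pivot -2/3 → sign −
signature = (1, 2, 0)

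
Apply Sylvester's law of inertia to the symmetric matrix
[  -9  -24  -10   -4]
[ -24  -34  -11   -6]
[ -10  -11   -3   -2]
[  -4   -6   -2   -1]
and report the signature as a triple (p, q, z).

step 0: pivot -9 → sign −
step 1: pivot 30 → sign +
step 2: pivot -19/270 → sign −
step 3: pivot 1/19 → sign +
signature = (2, 2, 0)

Answer: (2, 2, 0)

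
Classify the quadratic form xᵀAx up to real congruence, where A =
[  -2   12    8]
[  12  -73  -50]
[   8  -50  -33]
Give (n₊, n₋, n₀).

Answer: (1, 2, 0)

Derivation:
step 0: pivot -2 → sign −
step 1: pivot -1 → sign −
step 2: pivot 3 → sign +
signature = (1, 2, 0)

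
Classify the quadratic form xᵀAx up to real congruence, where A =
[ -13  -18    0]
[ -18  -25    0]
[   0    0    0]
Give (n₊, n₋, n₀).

step 0: pivot -13 → sign −
step 1: pivot -1/13 → sign −
step 2: row/col 2 already zero → sign 0
signature = (0, 2, 1)

Answer: (0, 2, 1)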